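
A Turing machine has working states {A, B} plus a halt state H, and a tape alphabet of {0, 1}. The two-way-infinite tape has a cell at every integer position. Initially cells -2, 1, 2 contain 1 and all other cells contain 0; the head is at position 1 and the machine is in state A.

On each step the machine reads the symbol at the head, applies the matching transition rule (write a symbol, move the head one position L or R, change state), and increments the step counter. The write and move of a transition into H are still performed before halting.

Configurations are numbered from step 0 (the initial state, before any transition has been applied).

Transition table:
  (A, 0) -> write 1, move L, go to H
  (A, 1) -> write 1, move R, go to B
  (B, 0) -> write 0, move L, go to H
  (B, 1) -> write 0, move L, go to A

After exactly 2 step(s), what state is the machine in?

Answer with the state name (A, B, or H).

Answer: A

Derivation:
Step 1: in state A at pos 1, read 1 -> (A,1)->write 1,move R,goto B. Now: state=B, head=2, tape[-3..3]=0100110 (head:      ^)
Step 2: in state B at pos 2, read 1 -> (B,1)->write 0,move L,goto A. Now: state=A, head=1, tape[-3..3]=0100100 (head:     ^)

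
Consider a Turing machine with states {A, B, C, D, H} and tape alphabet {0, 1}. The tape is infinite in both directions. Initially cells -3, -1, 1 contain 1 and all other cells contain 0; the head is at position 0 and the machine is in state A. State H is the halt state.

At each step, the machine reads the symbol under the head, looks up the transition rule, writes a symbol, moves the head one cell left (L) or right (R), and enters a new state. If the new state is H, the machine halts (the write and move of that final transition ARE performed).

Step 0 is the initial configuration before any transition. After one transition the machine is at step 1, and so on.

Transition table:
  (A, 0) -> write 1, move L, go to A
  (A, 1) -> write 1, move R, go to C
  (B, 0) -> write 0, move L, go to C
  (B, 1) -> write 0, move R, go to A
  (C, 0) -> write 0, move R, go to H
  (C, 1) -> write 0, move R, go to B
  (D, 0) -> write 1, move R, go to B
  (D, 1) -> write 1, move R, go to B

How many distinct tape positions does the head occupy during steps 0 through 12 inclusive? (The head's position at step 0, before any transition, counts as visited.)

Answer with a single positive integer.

Step 1: in state A at pos 0, read 0 -> (A,0)->write 1,move L,goto A. Now: state=A, head=-1, tape[-4..2]=0101110 (head:    ^)
Step 2: in state A at pos -1, read 1 -> (A,1)->write 1,move R,goto C. Now: state=C, head=0, tape[-4..2]=0101110 (head:     ^)
Step 3: in state C at pos 0, read 1 -> (C,1)->write 0,move R,goto B. Now: state=B, head=1, tape[-4..2]=0101010 (head:      ^)
Step 4: in state B at pos 1, read 1 -> (B,1)->write 0,move R,goto A. Now: state=A, head=2, tape[-4..3]=01010000 (head:       ^)
Step 5: in state A at pos 2, read 0 -> (A,0)->write 1,move L,goto A. Now: state=A, head=1, tape[-4..3]=01010010 (head:      ^)
Step 6: in state A at pos 1, read 0 -> (A,0)->write 1,move L,goto A. Now: state=A, head=0, tape[-4..3]=01010110 (head:     ^)
Step 7: in state A at pos 0, read 0 -> (A,0)->write 1,move L,goto A. Now: state=A, head=-1, tape[-4..3]=01011110 (head:    ^)
Step 8: in state A at pos -1, read 1 -> (A,1)->write 1,move R,goto C. Now: state=C, head=0, tape[-4..3]=01011110 (head:     ^)
Step 9: in state C at pos 0, read 1 -> (C,1)->write 0,move R,goto B. Now: state=B, head=1, tape[-4..3]=01010110 (head:      ^)
Step 10: in state B at pos 1, read 1 -> (B,1)->write 0,move R,goto A. Now: state=A, head=2, tape[-4..3]=01010010 (head:       ^)
Step 11: in state A at pos 2, read 1 -> (A,1)->write 1,move R,goto C. Now: state=C, head=3, tape[-4..4]=010100100 (head:        ^)
Step 12: in state C at pos 3, read 0 -> (C,0)->write 0,move R,goto H. Now: state=H, head=4, tape[-4..5]=0101001000 (head:         ^)
Head positions at steps 0..12: starting at 0, distinct positions visited = {-1, 0, 1, 2, 3, 4} -> 6 position(s)

Answer: 6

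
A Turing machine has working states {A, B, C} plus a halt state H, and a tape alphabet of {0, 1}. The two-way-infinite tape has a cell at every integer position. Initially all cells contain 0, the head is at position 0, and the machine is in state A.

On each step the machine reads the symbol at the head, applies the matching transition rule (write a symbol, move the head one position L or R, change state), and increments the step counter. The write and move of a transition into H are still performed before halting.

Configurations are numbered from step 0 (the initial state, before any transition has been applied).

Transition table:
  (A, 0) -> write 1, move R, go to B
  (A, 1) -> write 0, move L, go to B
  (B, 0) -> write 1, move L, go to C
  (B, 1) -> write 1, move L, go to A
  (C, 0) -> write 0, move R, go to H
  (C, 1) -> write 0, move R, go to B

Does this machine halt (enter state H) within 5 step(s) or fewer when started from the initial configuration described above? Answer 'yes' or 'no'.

Step 1: in state A at pos 0, read 0 -> (A,0)->write 1,move R,goto B. Now: state=B, head=1, tape[-1..2]=0100 (head:   ^)
Step 2: in state B at pos 1, read 0 -> (B,0)->write 1,move L,goto C. Now: state=C, head=0, tape[-1..2]=0110 (head:  ^)
Step 3: in state C at pos 0, read 1 -> (C,1)->write 0,move R,goto B. Now: state=B, head=1, tape[-1..2]=0010 (head:   ^)
Step 4: in state B at pos 1, read 1 -> (B,1)->write 1,move L,goto A. Now: state=A, head=0, tape[-1..2]=0010 (head:  ^)
Step 5: in state A at pos 0, read 0 -> (A,0)->write 1,move R,goto B. Now: state=B, head=1, tape[-1..2]=0110 (head:   ^)
After 5 step(s): state = B (not H) -> not halted within 5 -> no

Answer: no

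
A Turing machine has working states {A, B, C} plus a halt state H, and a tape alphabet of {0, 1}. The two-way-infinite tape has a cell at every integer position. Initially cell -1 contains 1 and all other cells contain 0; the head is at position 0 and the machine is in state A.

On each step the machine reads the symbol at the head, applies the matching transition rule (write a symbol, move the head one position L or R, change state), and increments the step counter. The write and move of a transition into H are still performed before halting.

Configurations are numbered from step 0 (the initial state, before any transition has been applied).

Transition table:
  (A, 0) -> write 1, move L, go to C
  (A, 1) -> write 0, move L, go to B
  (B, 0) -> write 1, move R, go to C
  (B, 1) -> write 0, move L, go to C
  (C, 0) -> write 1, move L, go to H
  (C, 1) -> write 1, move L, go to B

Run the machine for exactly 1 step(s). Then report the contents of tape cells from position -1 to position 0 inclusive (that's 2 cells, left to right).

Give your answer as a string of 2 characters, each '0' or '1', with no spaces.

Answer: 11

Derivation:
Step 1: in state A at pos 0, read 0 -> (A,0)->write 1,move L,goto C. Now: state=C, head=-1, tape[-2..1]=0110 (head:  ^)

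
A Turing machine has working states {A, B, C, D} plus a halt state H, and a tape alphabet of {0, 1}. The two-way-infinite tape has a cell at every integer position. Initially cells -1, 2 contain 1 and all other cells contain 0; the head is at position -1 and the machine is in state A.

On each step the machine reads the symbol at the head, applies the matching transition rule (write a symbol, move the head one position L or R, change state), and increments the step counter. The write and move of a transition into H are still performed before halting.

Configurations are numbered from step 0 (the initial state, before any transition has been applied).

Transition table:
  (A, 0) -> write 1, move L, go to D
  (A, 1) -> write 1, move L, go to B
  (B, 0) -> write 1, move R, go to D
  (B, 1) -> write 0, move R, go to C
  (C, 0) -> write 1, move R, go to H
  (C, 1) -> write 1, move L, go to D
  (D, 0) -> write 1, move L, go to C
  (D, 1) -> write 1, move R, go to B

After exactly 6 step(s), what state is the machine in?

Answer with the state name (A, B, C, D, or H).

Answer: D

Derivation:
Step 1: in state A at pos -1, read 1 -> (A,1)->write 1,move L,goto B. Now: state=B, head=-2, tape[-3..3]=0010010 (head:  ^)
Step 2: in state B at pos -2, read 0 -> (B,0)->write 1,move R,goto D. Now: state=D, head=-1, tape[-3..3]=0110010 (head:   ^)
Step 3: in state D at pos -1, read 1 -> (D,1)->write 1,move R,goto B. Now: state=B, head=0, tape[-3..3]=0110010 (head:    ^)
Step 4: in state B at pos 0, read 0 -> (B,0)->write 1,move R,goto D. Now: state=D, head=1, tape[-3..3]=0111010 (head:     ^)
Step 5: in state D at pos 1, read 0 -> (D,0)->write 1,move L,goto C. Now: state=C, head=0, tape[-3..3]=0111110 (head:    ^)
Step 6: in state C at pos 0, read 1 -> (C,1)->write 1,move L,goto D. Now: state=D, head=-1, tape[-3..3]=0111110 (head:   ^)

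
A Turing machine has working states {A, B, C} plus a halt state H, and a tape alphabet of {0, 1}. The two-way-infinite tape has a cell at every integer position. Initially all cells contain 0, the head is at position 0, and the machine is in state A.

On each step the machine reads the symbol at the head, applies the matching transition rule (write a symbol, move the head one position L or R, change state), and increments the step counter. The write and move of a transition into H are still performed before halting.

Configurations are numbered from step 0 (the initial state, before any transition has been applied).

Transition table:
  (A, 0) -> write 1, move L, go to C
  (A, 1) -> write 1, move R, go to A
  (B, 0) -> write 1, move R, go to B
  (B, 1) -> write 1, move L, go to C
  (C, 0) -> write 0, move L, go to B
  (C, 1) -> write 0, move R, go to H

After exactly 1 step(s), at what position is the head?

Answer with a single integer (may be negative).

Step 1: in state A at pos 0, read 0 -> (A,0)->write 1,move L,goto C. Now: state=C, head=-1, tape[-2..1]=0010 (head:  ^)

Answer: -1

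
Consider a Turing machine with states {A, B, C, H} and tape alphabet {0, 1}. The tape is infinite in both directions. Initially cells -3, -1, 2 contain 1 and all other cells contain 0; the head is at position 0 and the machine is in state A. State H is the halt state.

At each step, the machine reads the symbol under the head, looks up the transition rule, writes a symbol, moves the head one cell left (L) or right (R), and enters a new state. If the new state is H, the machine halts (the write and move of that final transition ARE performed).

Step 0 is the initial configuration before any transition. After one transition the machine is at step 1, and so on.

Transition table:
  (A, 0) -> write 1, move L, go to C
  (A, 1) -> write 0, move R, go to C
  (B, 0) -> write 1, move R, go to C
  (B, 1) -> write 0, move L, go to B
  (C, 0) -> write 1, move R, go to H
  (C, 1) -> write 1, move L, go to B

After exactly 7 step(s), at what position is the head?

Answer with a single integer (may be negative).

Answer: -3

Derivation:
Step 1: in state A at pos 0, read 0 -> (A,0)->write 1,move L,goto C. Now: state=C, head=-1, tape[-4..3]=01011010 (head:    ^)
Step 2: in state C at pos -1, read 1 -> (C,1)->write 1,move L,goto B. Now: state=B, head=-2, tape[-4..3]=01011010 (head:   ^)
Step 3: in state B at pos -2, read 0 -> (B,0)->write 1,move R,goto C. Now: state=C, head=-1, tape[-4..3]=01111010 (head:    ^)
Step 4: in state C at pos -1, read 1 -> (C,1)->write 1,move L,goto B. Now: state=B, head=-2, tape[-4..3]=01111010 (head:   ^)
Step 5: in state B at pos -2, read 1 -> (B,1)->write 0,move L,goto B. Now: state=B, head=-3, tape[-4..3]=01011010 (head:  ^)
Step 6: in state B at pos -3, read 1 -> (B,1)->write 0,move L,goto B. Now: state=B, head=-4, tape[-5..3]=000011010 (head:  ^)
Step 7: in state B at pos -4, read 0 -> (B,0)->write 1,move R,goto C. Now: state=C, head=-3, tape[-5..3]=010011010 (head:   ^)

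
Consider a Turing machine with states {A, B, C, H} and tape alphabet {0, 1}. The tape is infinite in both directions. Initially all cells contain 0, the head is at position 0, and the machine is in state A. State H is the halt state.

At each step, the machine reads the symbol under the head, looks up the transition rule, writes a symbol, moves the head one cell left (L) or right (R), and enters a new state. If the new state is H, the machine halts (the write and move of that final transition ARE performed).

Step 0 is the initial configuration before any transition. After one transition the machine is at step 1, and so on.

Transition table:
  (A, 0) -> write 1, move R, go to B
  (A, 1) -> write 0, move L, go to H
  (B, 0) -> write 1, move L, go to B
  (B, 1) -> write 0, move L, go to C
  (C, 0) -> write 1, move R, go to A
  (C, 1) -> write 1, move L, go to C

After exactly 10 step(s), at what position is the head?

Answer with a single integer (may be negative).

Step 1: in state A at pos 0, read 0 -> (A,0)->write 1,move R,goto B. Now: state=B, head=1, tape[-1..2]=0100 (head:   ^)
Step 2: in state B at pos 1, read 0 -> (B,0)->write 1,move L,goto B. Now: state=B, head=0, tape[-1..2]=0110 (head:  ^)
Step 3: in state B at pos 0, read 1 -> (B,1)->write 0,move L,goto C. Now: state=C, head=-1, tape[-2..2]=00010 (head:  ^)
Step 4: in state C at pos -1, read 0 -> (C,0)->write 1,move R,goto A. Now: state=A, head=0, tape[-2..2]=01010 (head:   ^)
Step 5: in state A at pos 0, read 0 -> (A,0)->write 1,move R,goto B. Now: state=B, head=1, tape[-2..2]=01110 (head:    ^)
Step 6: in state B at pos 1, read 1 -> (B,1)->write 0,move L,goto C. Now: state=C, head=0, tape[-2..2]=01100 (head:   ^)
Step 7: in state C at pos 0, read 1 -> (C,1)->write 1,move L,goto C. Now: state=C, head=-1, tape[-2..2]=01100 (head:  ^)
Step 8: in state C at pos -1, read 1 -> (C,1)->write 1,move L,goto C. Now: state=C, head=-2, tape[-3..2]=001100 (head:  ^)
Step 9: in state C at pos -2, read 0 -> (C,0)->write 1,move R,goto A. Now: state=A, head=-1, tape[-3..2]=011100 (head:   ^)
Step 10: in state A at pos -1, read 1 -> (A,1)->write 0,move L,goto H. Now: state=H, head=-2, tape[-3..2]=010100 (head:  ^)

Answer: -2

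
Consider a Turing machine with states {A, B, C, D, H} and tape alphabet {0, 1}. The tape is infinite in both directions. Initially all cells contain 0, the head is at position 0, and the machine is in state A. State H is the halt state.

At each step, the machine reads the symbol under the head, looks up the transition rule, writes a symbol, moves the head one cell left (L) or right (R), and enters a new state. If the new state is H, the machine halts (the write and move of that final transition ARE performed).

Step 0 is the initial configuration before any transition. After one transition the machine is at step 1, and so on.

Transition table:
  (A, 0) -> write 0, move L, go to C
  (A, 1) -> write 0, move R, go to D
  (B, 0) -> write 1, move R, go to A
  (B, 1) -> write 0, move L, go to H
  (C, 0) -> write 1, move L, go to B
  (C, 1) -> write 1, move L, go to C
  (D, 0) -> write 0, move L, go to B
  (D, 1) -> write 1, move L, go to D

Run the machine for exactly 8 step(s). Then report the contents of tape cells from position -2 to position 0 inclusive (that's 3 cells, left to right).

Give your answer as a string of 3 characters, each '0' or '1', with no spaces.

Answer: 110

Derivation:
Step 1: in state A at pos 0, read 0 -> (A,0)->write 0,move L,goto C. Now: state=C, head=-1, tape[-2..1]=0000 (head:  ^)
Step 2: in state C at pos -1, read 0 -> (C,0)->write 1,move L,goto B. Now: state=B, head=-2, tape[-3..1]=00100 (head:  ^)
Step 3: in state B at pos -2, read 0 -> (B,0)->write 1,move R,goto A. Now: state=A, head=-1, tape[-3..1]=01100 (head:   ^)
Step 4: in state A at pos -1, read 1 -> (A,1)->write 0,move R,goto D. Now: state=D, head=0, tape[-3..1]=01000 (head:    ^)
Step 5: in state D at pos 0, read 0 -> (D,0)->write 0,move L,goto B. Now: state=B, head=-1, tape[-3..1]=01000 (head:   ^)
Step 6: in state B at pos -1, read 0 -> (B,0)->write 1,move R,goto A. Now: state=A, head=0, tape[-3..1]=01100 (head:    ^)
Step 7: in state A at pos 0, read 0 -> (A,0)->write 0,move L,goto C. Now: state=C, head=-1, tape[-3..1]=01100 (head:   ^)
Step 8: in state C at pos -1, read 1 -> (C,1)->write 1,move L,goto C. Now: state=C, head=-2, tape[-3..1]=01100 (head:  ^)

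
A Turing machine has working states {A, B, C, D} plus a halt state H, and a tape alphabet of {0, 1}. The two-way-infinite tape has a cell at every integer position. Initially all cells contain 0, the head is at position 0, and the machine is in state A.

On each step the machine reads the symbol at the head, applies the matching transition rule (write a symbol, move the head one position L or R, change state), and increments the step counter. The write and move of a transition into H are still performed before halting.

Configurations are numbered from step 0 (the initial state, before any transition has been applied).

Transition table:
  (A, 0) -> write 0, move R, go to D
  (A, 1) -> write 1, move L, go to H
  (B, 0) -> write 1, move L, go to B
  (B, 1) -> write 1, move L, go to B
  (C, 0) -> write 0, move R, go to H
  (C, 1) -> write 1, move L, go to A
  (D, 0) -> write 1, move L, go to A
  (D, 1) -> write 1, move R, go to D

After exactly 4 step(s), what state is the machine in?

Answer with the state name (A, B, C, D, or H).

Step 1: in state A at pos 0, read 0 -> (A,0)->write 0,move R,goto D. Now: state=D, head=1, tape[-1..2]=0000 (head:   ^)
Step 2: in state D at pos 1, read 0 -> (D,0)->write 1,move L,goto A. Now: state=A, head=0, tape[-1..2]=0010 (head:  ^)
Step 3: in state A at pos 0, read 0 -> (A,0)->write 0,move R,goto D. Now: state=D, head=1, tape[-1..2]=0010 (head:   ^)
Step 4: in state D at pos 1, read 1 -> (D,1)->write 1,move R,goto D. Now: state=D, head=2, tape[-1..3]=00100 (head:    ^)

Answer: D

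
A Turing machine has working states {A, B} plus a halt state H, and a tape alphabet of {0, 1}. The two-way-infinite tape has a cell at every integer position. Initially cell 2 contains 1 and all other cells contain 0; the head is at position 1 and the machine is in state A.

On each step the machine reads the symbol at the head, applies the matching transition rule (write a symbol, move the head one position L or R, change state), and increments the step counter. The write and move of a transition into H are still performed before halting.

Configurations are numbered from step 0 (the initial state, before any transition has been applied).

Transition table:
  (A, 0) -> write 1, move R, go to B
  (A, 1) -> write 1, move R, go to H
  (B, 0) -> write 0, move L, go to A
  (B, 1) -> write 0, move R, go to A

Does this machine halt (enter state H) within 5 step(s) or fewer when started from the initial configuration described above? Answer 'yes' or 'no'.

Answer: yes

Derivation:
Step 1: in state A at pos 1, read 0 -> (A,0)->write 1,move R,goto B. Now: state=B, head=2, tape[0..3]=0110 (head:   ^)
Step 2: in state B at pos 2, read 1 -> (B,1)->write 0,move R,goto A. Now: state=A, head=3, tape[0..4]=01000 (head:    ^)
Step 3: in state A at pos 3, read 0 -> (A,0)->write 1,move R,goto B. Now: state=B, head=4, tape[0..5]=010100 (head:     ^)
Step 4: in state B at pos 4, read 0 -> (B,0)->write 0,move L,goto A. Now: state=A, head=3, tape[0..5]=010100 (head:    ^)
Step 5: in state A at pos 3, read 1 -> (A,1)->write 1,move R,goto H. Now: state=H, head=4, tape[0..5]=010100 (head:     ^)
State H reached at step 5; 5 <= 5 -> yes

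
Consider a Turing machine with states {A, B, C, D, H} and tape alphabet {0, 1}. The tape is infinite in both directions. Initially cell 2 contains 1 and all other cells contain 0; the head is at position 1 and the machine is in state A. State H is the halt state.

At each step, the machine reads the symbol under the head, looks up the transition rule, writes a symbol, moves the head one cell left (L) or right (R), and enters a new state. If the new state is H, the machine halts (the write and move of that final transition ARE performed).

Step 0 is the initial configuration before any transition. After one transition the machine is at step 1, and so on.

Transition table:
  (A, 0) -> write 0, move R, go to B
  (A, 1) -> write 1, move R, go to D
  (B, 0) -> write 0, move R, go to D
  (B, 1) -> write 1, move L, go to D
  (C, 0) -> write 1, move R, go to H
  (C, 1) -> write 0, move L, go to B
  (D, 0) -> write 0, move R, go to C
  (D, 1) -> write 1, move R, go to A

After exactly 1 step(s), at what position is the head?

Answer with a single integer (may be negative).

Answer: 2

Derivation:
Step 1: in state A at pos 1, read 0 -> (A,0)->write 0,move R,goto B. Now: state=B, head=2, tape[0..3]=0010 (head:   ^)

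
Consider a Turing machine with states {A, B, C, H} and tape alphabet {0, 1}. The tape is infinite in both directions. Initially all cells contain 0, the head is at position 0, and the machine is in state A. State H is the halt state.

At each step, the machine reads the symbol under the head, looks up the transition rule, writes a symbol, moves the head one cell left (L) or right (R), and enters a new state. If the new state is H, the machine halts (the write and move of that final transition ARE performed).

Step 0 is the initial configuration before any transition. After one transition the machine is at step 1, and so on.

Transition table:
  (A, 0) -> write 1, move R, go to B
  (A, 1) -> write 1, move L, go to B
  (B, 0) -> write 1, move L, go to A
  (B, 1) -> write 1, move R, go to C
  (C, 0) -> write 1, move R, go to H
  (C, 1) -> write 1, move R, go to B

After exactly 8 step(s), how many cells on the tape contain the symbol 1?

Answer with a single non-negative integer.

Answer: 4

Derivation:
Step 1: in state A at pos 0, read 0 -> (A,0)->write 1,move R,goto B. Now: state=B, head=1, tape[-1..2]=0100 (head:   ^)
Step 2: in state B at pos 1, read 0 -> (B,0)->write 1,move L,goto A. Now: state=A, head=0, tape[-1..2]=0110 (head:  ^)
Step 3: in state A at pos 0, read 1 -> (A,1)->write 1,move L,goto B. Now: state=B, head=-1, tape[-2..2]=00110 (head:  ^)
Step 4: in state B at pos -1, read 0 -> (B,0)->write 1,move L,goto A. Now: state=A, head=-2, tape[-3..2]=001110 (head:  ^)
Step 5: in state A at pos -2, read 0 -> (A,0)->write 1,move R,goto B. Now: state=B, head=-1, tape[-3..2]=011110 (head:   ^)
Step 6: in state B at pos -1, read 1 -> (B,1)->write 1,move R,goto C. Now: state=C, head=0, tape[-3..2]=011110 (head:    ^)
Step 7: in state C at pos 0, read 1 -> (C,1)->write 1,move R,goto B. Now: state=B, head=1, tape[-3..2]=011110 (head:     ^)
Step 8: in state B at pos 1, read 1 -> (B,1)->write 1,move R,goto C. Now: state=C, head=2, tape[-3..3]=0111100 (head:      ^)
Cells containing 1 after step 8: {-2, -1, 0, 1} -> 4 cell(s)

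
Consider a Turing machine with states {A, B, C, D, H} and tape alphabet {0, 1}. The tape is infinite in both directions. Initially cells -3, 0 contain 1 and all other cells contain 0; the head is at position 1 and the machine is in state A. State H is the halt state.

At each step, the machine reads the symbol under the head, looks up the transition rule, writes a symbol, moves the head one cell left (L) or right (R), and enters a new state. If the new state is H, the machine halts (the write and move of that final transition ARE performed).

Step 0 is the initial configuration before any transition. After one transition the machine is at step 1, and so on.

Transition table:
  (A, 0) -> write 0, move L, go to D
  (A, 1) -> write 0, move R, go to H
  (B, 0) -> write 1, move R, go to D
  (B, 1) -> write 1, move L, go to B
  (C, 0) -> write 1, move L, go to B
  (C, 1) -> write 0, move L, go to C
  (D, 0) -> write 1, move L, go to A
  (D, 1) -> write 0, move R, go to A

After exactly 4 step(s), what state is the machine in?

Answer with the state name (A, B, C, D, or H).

Answer: A

Derivation:
Step 1: in state A at pos 1, read 0 -> (A,0)->write 0,move L,goto D. Now: state=D, head=0, tape[-4..2]=0100100 (head:     ^)
Step 2: in state D at pos 0, read 1 -> (D,1)->write 0,move R,goto A. Now: state=A, head=1, tape[-4..2]=0100000 (head:      ^)
Step 3: in state A at pos 1, read 0 -> (A,0)->write 0,move L,goto D. Now: state=D, head=0, tape[-4..2]=0100000 (head:     ^)
Step 4: in state D at pos 0, read 0 -> (D,0)->write 1,move L,goto A. Now: state=A, head=-1, tape[-4..2]=0100100 (head:    ^)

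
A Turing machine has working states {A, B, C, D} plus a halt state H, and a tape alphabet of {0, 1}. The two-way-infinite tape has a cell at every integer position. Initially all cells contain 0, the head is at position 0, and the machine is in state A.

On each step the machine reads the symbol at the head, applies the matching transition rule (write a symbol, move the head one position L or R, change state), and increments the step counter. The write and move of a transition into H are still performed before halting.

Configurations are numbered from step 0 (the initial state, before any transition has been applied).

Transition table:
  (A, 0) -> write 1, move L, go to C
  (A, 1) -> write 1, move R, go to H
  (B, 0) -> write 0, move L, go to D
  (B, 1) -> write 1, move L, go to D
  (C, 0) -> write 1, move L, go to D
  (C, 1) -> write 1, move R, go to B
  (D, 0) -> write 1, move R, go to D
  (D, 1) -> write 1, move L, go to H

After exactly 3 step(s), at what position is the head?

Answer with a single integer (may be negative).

Answer: -1

Derivation:
Step 1: in state A at pos 0, read 0 -> (A,0)->write 1,move L,goto C. Now: state=C, head=-1, tape[-2..1]=0010 (head:  ^)
Step 2: in state C at pos -1, read 0 -> (C,0)->write 1,move L,goto D. Now: state=D, head=-2, tape[-3..1]=00110 (head:  ^)
Step 3: in state D at pos -2, read 0 -> (D,0)->write 1,move R,goto D. Now: state=D, head=-1, tape[-3..1]=01110 (head:   ^)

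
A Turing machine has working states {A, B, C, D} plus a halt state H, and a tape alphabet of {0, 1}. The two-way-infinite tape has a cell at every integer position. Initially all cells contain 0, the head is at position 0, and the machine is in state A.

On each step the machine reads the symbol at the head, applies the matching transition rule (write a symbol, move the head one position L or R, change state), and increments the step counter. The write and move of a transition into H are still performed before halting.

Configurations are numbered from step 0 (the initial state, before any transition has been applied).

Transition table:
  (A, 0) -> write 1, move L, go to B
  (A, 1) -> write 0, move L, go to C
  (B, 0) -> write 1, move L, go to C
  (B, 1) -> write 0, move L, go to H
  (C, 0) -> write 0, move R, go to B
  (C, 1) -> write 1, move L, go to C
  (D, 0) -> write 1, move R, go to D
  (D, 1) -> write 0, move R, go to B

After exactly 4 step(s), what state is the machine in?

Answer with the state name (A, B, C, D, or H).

Step 1: in state A at pos 0, read 0 -> (A,0)->write 1,move L,goto B. Now: state=B, head=-1, tape[-2..1]=0010 (head:  ^)
Step 2: in state B at pos -1, read 0 -> (B,0)->write 1,move L,goto C. Now: state=C, head=-2, tape[-3..1]=00110 (head:  ^)
Step 3: in state C at pos -2, read 0 -> (C,0)->write 0,move R,goto B. Now: state=B, head=-1, tape[-3..1]=00110 (head:   ^)
Step 4: in state B at pos -1, read 1 -> (B,1)->write 0,move L,goto H. Now: state=H, head=-2, tape[-3..1]=00010 (head:  ^)

Answer: H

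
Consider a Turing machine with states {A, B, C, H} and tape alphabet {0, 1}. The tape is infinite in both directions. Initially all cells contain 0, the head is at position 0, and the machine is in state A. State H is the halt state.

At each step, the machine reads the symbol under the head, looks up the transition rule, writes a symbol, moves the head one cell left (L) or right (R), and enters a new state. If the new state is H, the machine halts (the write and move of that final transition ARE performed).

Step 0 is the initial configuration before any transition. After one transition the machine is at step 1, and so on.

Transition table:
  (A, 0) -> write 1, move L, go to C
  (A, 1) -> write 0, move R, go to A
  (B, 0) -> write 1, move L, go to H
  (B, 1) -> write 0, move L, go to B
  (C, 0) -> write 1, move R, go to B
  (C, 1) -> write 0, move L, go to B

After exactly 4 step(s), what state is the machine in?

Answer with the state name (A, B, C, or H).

Step 1: in state A at pos 0, read 0 -> (A,0)->write 1,move L,goto C. Now: state=C, head=-1, tape[-2..1]=0010 (head:  ^)
Step 2: in state C at pos -1, read 0 -> (C,0)->write 1,move R,goto B. Now: state=B, head=0, tape[-2..1]=0110 (head:   ^)
Step 3: in state B at pos 0, read 1 -> (B,1)->write 0,move L,goto B. Now: state=B, head=-1, tape[-2..1]=0100 (head:  ^)
Step 4: in state B at pos -1, read 1 -> (B,1)->write 0,move L,goto B. Now: state=B, head=-2, tape[-3..1]=00000 (head:  ^)

Answer: B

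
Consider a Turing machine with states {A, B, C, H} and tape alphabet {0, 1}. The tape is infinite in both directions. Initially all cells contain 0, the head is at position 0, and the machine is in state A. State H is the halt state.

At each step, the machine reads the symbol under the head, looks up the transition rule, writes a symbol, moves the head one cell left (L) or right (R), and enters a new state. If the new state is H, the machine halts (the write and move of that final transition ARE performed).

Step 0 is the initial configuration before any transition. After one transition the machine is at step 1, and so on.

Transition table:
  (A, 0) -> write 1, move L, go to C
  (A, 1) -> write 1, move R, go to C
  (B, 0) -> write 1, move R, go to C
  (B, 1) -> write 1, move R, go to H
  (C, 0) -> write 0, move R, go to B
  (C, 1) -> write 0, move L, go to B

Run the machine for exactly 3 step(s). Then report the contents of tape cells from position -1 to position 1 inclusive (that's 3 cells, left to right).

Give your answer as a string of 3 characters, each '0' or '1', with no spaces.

Step 1: in state A at pos 0, read 0 -> (A,0)->write 1,move L,goto C. Now: state=C, head=-1, tape[-2..1]=0010 (head:  ^)
Step 2: in state C at pos -1, read 0 -> (C,0)->write 0,move R,goto B. Now: state=B, head=0, tape[-2..1]=0010 (head:   ^)
Step 3: in state B at pos 0, read 1 -> (B,1)->write 1,move R,goto H. Now: state=H, head=1, tape[-2..2]=00100 (head:    ^)

Answer: 010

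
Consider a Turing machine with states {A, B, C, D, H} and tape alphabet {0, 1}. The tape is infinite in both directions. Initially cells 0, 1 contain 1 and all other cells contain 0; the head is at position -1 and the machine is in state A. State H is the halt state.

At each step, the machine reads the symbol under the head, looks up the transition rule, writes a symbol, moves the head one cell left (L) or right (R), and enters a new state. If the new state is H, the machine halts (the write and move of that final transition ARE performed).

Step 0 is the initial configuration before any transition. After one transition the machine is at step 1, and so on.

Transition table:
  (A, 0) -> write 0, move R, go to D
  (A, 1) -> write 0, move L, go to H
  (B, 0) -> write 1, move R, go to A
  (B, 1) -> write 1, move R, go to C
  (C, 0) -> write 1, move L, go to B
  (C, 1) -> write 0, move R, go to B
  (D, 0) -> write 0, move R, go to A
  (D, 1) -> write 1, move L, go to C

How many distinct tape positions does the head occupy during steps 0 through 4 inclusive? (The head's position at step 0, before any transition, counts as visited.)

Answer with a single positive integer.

Step 1: in state A at pos -1, read 0 -> (A,0)->write 0,move R,goto D. Now: state=D, head=0, tape[-2..2]=00110 (head:   ^)
Step 2: in state D at pos 0, read 1 -> (D,1)->write 1,move L,goto C. Now: state=C, head=-1, tape[-2..2]=00110 (head:  ^)
Step 3: in state C at pos -1, read 0 -> (C,0)->write 1,move L,goto B. Now: state=B, head=-2, tape[-3..2]=001110 (head:  ^)
Step 4: in state B at pos -2, read 0 -> (B,0)->write 1,move R,goto A. Now: state=A, head=-1, tape[-3..2]=011110 (head:   ^)
Head positions at steps 0..4: starting at -1, distinct positions visited = {-2, -1, 0} -> 3 position(s)

Answer: 3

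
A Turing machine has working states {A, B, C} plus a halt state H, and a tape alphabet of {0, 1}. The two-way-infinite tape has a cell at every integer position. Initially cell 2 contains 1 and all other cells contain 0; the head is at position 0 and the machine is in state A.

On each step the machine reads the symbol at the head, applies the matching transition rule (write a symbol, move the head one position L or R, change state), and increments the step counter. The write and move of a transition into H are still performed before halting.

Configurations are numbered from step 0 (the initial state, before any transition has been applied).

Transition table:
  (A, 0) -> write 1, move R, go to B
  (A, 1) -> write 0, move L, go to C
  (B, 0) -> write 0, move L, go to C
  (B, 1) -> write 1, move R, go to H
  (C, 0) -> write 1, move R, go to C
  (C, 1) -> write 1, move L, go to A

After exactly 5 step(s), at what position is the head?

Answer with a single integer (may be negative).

Step 1: in state A at pos 0, read 0 -> (A,0)->write 1,move R,goto B. Now: state=B, head=1, tape[-1..3]=01010 (head:   ^)
Step 2: in state B at pos 1, read 0 -> (B,0)->write 0,move L,goto C. Now: state=C, head=0, tape[-1..3]=01010 (head:  ^)
Step 3: in state C at pos 0, read 1 -> (C,1)->write 1,move L,goto A. Now: state=A, head=-1, tape[-2..3]=001010 (head:  ^)
Step 4: in state A at pos -1, read 0 -> (A,0)->write 1,move R,goto B. Now: state=B, head=0, tape[-2..3]=011010 (head:   ^)
Step 5: in state B at pos 0, read 1 -> (B,1)->write 1,move R,goto H. Now: state=H, head=1, tape[-2..3]=011010 (head:    ^)

Answer: 1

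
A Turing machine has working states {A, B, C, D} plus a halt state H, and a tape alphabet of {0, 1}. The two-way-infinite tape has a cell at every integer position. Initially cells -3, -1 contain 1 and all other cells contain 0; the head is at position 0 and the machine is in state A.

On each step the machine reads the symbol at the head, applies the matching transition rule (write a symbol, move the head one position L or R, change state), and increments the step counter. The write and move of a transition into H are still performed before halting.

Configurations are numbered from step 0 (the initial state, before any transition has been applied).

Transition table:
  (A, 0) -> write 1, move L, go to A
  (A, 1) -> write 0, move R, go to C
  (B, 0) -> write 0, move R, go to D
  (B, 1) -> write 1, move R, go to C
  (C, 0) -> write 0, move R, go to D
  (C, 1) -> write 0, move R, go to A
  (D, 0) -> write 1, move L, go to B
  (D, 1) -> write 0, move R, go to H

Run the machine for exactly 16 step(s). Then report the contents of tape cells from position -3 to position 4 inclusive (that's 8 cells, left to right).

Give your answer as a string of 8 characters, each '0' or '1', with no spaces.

Step 1: in state A at pos 0, read 0 -> (A,0)->write 1,move L,goto A. Now: state=A, head=-1, tape[-4..1]=010110 (head:    ^)
Step 2: in state A at pos -1, read 1 -> (A,1)->write 0,move R,goto C. Now: state=C, head=0, tape[-4..1]=010010 (head:     ^)
Step 3: in state C at pos 0, read 1 -> (C,1)->write 0,move R,goto A. Now: state=A, head=1, tape[-4..2]=0100000 (head:      ^)
Step 4: in state A at pos 1, read 0 -> (A,0)->write 1,move L,goto A. Now: state=A, head=0, tape[-4..2]=0100010 (head:     ^)
Step 5: in state A at pos 0, read 0 -> (A,0)->write 1,move L,goto A. Now: state=A, head=-1, tape[-4..2]=0100110 (head:    ^)
Step 6: in state A at pos -1, read 0 -> (A,0)->write 1,move L,goto A. Now: state=A, head=-2, tape[-4..2]=0101110 (head:   ^)
Step 7: in state A at pos -2, read 0 -> (A,0)->write 1,move L,goto A. Now: state=A, head=-3, tape[-4..2]=0111110 (head:  ^)
Step 8: in state A at pos -3, read 1 -> (A,1)->write 0,move R,goto C. Now: state=C, head=-2, tape[-4..2]=0011110 (head:   ^)
Step 9: in state C at pos -2, read 1 -> (C,1)->write 0,move R,goto A. Now: state=A, head=-1, tape[-4..2]=0001110 (head:    ^)
Step 10: in state A at pos -1, read 1 -> (A,1)->write 0,move R,goto C. Now: state=C, head=0, tape[-4..2]=0000110 (head:     ^)
Step 11: in state C at pos 0, read 1 -> (C,1)->write 0,move R,goto A. Now: state=A, head=1, tape[-4..2]=0000010 (head:      ^)
Step 12: in state A at pos 1, read 1 -> (A,1)->write 0,move R,goto C. Now: state=C, head=2, tape[-4..3]=00000000 (head:       ^)
Step 13: in state C at pos 2, read 0 -> (C,0)->write 0,move R,goto D. Now: state=D, head=3, tape[-4..4]=000000000 (head:        ^)
Step 14: in state D at pos 3, read 0 -> (D,0)->write 1,move L,goto B. Now: state=B, head=2, tape[-4..4]=000000010 (head:       ^)
Step 15: in state B at pos 2, read 0 -> (B,0)->write 0,move R,goto D. Now: state=D, head=3, tape[-4..4]=000000010 (head:        ^)
Step 16: in state D at pos 3, read 1 -> (D,1)->write 0,move R,goto H. Now: state=H, head=4, tape[-4..5]=0000000000 (head:         ^)

Answer: 00000000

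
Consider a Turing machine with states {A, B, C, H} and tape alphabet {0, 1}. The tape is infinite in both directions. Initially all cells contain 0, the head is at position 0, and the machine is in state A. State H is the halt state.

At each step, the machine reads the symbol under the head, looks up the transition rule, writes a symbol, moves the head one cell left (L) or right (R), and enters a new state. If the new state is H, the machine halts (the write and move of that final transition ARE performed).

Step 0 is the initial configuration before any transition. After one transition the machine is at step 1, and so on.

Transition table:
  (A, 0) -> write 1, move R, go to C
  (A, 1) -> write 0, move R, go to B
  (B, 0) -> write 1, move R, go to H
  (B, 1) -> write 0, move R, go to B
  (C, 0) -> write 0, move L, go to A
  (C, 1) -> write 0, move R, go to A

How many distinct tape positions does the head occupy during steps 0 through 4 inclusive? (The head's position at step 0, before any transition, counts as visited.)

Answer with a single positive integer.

Step 1: in state A at pos 0, read 0 -> (A,0)->write 1,move R,goto C. Now: state=C, head=1, tape[-1..2]=0100 (head:   ^)
Step 2: in state C at pos 1, read 0 -> (C,0)->write 0,move L,goto A. Now: state=A, head=0, tape[-1..2]=0100 (head:  ^)
Step 3: in state A at pos 0, read 1 -> (A,1)->write 0,move R,goto B. Now: state=B, head=1, tape[-1..2]=0000 (head:   ^)
Step 4: in state B at pos 1, read 0 -> (B,0)->write 1,move R,goto H. Now: state=H, head=2, tape[-1..3]=00100 (head:    ^)
Head positions at steps 0..4: starting at 0, distinct positions visited = {0, 1, 2} -> 3 position(s)

Answer: 3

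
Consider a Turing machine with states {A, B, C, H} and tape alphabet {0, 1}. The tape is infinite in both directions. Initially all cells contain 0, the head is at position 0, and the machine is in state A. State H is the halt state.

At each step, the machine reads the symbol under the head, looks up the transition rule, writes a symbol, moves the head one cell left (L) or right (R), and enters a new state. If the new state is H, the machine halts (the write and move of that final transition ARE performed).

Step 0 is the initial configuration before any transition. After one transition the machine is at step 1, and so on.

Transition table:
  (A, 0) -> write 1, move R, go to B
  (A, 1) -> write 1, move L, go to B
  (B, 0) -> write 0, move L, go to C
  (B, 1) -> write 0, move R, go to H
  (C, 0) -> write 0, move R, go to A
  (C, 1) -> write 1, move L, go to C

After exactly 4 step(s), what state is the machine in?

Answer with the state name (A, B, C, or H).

Answer: A

Derivation:
Step 1: in state A at pos 0, read 0 -> (A,0)->write 1,move R,goto B. Now: state=B, head=1, tape[-1..2]=0100 (head:   ^)
Step 2: in state B at pos 1, read 0 -> (B,0)->write 0,move L,goto C. Now: state=C, head=0, tape[-1..2]=0100 (head:  ^)
Step 3: in state C at pos 0, read 1 -> (C,1)->write 1,move L,goto C. Now: state=C, head=-1, tape[-2..2]=00100 (head:  ^)
Step 4: in state C at pos -1, read 0 -> (C,0)->write 0,move R,goto A. Now: state=A, head=0, tape[-2..2]=00100 (head:   ^)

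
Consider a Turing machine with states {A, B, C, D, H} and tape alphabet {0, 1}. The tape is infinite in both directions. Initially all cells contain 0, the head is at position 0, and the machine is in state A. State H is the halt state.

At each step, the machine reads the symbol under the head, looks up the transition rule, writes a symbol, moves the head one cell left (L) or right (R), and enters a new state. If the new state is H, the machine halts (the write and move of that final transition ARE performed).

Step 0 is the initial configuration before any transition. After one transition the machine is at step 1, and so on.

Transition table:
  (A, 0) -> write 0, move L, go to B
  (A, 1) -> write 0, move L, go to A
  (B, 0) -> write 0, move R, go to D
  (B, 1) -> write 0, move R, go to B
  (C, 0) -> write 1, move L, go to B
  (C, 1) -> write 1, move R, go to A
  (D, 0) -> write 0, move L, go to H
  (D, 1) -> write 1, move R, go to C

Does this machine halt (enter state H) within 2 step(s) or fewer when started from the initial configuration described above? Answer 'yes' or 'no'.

Step 1: in state A at pos 0, read 0 -> (A,0)->write 0,move L,goto B. Now: state=B, head=-1, tape[-2..1]=0000 (head:  ^)
Step 2: in state B at pos -1, read 0 -> (B,0)->write 0,move R,goto D. Now: state=D, head=0, tape[-2..1]=0000 (head:   ^)
After 2 step(s): state = D (not H) -> not halted within 2 -> no

Answer: no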